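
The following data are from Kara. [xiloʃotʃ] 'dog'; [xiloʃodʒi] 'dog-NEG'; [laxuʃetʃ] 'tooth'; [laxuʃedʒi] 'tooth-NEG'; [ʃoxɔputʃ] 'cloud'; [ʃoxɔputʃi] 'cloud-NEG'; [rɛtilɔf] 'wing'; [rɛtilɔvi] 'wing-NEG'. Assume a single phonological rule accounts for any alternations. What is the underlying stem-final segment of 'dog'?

The stem for 'dog' ends in [tʃ] in [xiloʃotʃ] but [dʒ] in [xiloʃodʒi].
The stem 'cloud' ([ʃoxɔputʃ], [ʃoxɔputʃi]) shows [tʃ] unchanged in both environments, so [tʃ] cannot be basic with [dʒ] derived before the NEG suffix.
So /dʒ/ is underlying, and a rule of word-final obstruent devoicing — voiced obstruents become voiceless word-finally — gives [tʃ].

/dʒ/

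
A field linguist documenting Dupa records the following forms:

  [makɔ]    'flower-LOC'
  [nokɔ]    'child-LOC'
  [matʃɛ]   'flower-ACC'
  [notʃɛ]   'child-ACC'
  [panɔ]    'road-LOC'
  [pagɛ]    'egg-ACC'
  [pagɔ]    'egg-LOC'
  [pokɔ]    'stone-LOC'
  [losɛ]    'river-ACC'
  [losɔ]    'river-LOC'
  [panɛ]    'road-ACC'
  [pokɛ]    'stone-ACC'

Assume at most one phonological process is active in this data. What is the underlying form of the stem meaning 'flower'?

In [matʃɛ] and [makɔ] the final segment of 'flower' alternates: [tʃ] ~ [k].
The stem 'stone' ([pokɛ], [pokɔ]) shows [k] unchanged in both environments, so [k] cannot be basic with [tʃ] derived before the ACC suffix.
The underlying segment must be /tʃ/; palato-alveolar /tʃ/ becomes [k] when no front vowel follows, yielding [k] there.
So 'flower' = /matʃ/.

/matʃ/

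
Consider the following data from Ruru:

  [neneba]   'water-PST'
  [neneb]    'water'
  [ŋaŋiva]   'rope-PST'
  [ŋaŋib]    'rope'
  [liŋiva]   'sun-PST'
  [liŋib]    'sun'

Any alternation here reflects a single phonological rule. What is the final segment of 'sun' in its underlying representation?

'sun' shows [v] ~ [b] at the end of the stem ([liŋiva] vs [liŋib]).
Compare 'water', with invariant [b] in [neneba] and [neneb]: an analysis with underlying /b/ and a rule producing [v] before the PST suffix would wrongly predict alternation here too.
So /v/ is underlying, and a rule of word-final hardening — voiced fricatives become stops word-finally — gives [b].

/v/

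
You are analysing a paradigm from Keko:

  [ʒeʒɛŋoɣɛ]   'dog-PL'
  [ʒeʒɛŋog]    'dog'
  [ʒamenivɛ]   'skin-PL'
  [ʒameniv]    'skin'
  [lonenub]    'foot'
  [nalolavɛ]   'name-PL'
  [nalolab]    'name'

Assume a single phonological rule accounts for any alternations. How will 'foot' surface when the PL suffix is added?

[lonenuvɛ]

In [nalolavɛ] and [nalolab] the final segment of 'name' alternates: [v] ~ [b].
But 'skin' keeps [v] in both environments ([ʒamenivɛ], [ʒameniv]), so there is no rule changing /v/ to [b] in isolation.
Therefore /b/ is basic and [v] is derived by intervocalic spirantization (voiced stops become fricatives between vowels).
From [lonenub] the stem 'foot' is /lonenub/; between vowels this yields [lonenuvɛ].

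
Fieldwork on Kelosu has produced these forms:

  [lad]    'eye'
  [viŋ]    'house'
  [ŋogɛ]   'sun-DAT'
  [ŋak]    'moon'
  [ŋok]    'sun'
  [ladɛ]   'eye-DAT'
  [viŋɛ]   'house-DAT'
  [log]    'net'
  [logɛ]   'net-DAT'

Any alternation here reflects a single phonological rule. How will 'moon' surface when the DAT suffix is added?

The root 'sun' surfaces as [ŋok] and [ŋogɛ], with a stem-final [k] ~ [g] alternation.
If /g/ were underlying and a rule turned it into [k] in isolation, 'net' would also alternate; but it has [g] in both [log] and [logɛ].
The alternation reflects intervocalic voicing: voiceless stops become voiced between vowels. /k/ is underlying.
From [ŋak] the stem 'moon' is /ŋak/; between vowels this yields [ŋagɛ].

[ŋagɛ]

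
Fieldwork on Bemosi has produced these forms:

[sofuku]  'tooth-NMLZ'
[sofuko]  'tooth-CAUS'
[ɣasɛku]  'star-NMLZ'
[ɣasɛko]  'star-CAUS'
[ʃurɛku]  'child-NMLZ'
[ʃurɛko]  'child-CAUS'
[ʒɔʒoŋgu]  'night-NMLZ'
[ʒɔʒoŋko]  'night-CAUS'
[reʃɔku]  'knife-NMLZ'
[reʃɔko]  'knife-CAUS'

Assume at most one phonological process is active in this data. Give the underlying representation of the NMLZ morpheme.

/-gu/

The NMLZ suffix surfaces as [-gu] and [-ku], depending on the final segment of the stem.
By contrast the CAUS suffix keeps its initial [k] throughout — that segment must be underlying.
The NMLZ suffix is therefore /-gu/ underlyingly, with post-vocalic devoicing: voiced stops become voiceless after a vowel.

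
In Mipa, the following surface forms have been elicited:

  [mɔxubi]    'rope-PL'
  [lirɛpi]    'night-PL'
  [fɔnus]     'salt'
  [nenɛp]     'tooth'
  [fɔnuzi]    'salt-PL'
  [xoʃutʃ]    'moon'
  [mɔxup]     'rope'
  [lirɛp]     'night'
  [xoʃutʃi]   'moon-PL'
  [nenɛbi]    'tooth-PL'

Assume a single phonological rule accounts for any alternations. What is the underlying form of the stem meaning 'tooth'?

/nenɛb/

In [nenɛp] and [nenɛbi] the final segment of 'tooth' alternates: [p] ~ [b].
If /p/ were underlying and a rule turned it into [b] before the PL suffix, 'night' would also alternate; but it has [p] in both [lirɛp] and [lirɛpi].
The underlying segment must be /b/; voiced obstruents become voiceless word-finally, yielding [p] there.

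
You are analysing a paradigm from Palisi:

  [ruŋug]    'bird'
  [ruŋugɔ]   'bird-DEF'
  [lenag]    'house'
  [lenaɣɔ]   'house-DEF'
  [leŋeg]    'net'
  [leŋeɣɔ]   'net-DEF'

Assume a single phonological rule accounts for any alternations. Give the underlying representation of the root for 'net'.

The stem for 'net' ends in [g] in [leŋeg] but [ɣ] in [leŋeɣɔ].
But 'bird' keeps [g] in both environments ([ruŋug], [ruŋugɔ]), so there is no rule changing /g/ to [ɣ] before the DEF suffix.
Therefore /ɣ/ is basic and [g] is derived by word-final hardening (voiced fricatives become stops word-finally).

/leŋeɣ/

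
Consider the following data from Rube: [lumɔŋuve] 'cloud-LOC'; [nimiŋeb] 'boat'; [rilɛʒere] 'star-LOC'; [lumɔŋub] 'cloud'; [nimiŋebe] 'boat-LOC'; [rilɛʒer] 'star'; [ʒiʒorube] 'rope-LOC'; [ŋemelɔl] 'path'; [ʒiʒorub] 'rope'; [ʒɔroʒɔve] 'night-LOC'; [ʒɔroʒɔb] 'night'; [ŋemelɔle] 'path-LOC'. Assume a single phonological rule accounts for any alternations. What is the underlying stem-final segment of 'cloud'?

/v/

The stem for 'cloud' ends in [b] in [lumɔŋub] but [v] in [lumɔŋuve].
Compare 'rope', with invariant [b] in [ʒiʒorub] and [ʒiʒorube]: an analysis with underlying /b/ and a rule producing [v] before the LOC suffix would wrongly predict alternation here too.
So /v/ is underlying, and a rule of word-final hardening — voiced fricatives become stops word-finally — gives [b].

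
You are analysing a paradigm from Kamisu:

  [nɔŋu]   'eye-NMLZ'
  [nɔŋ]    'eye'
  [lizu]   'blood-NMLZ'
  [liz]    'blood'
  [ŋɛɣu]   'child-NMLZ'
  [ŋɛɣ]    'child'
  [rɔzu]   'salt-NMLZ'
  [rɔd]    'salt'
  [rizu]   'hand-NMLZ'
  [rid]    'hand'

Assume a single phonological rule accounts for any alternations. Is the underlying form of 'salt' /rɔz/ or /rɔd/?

The root 'salt' surfaces as [rɔzu] and [rɔd], with a stem-final [z] ~ [d] alternation.
If /z/ were underlying and a rule turned it into [d] in isolation, 'blood' would also alternate; but it has [z] in both [lizu] and [liz].
The alternation reflects intervocalic spirantization: voiced stops become fricatives between vowels. /d/ is underlying.

/rɔd/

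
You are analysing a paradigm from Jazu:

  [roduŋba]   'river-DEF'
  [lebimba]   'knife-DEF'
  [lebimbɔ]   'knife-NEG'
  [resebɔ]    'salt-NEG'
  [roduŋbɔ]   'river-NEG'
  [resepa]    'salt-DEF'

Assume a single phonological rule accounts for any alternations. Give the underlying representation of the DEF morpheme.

The DEF suffix surfaces as [-ba] and [-pa], depending on the final segment of the stem.
The NEG suffix, which begins with [b], is invariant after every stem; so [b] is not altered by any rule here.
The DEF suffix is therefore /-pa/ underlyingly, with post-nasal voicing: voiceless stops become voiced after a nasal.

/-pa/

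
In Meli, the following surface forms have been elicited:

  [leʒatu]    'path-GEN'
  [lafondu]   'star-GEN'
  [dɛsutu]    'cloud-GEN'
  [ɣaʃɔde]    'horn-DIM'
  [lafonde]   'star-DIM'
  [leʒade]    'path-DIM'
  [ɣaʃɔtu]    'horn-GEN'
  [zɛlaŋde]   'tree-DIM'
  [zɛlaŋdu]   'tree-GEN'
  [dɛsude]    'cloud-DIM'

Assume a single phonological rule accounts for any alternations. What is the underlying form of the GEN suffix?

The GEN suffix surfaces as [-du] and [-tu], depending on the final segment of the stem.
The DIM suffix, which begins with [d], is invariant after every stem; so [d] is not altered by any rule here.
So the underlying form is /-tu/, and voiceless stops become voiced after a nasal.

/-tu/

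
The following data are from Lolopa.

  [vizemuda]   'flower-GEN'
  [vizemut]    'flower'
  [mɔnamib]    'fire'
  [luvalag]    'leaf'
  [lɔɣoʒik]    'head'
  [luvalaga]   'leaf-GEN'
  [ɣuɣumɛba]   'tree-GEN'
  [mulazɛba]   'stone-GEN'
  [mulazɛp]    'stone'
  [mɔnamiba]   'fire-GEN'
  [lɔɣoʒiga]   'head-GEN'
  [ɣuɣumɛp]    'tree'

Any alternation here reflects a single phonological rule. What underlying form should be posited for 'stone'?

/mulazɛp/

In [mulazɛba] and [mulazɛp] the final segment of 'stone' alternates: [b] ~ [p].
If /b/ were underlying and a rule turned it into [p] in isolation, 'fire' would also alternate; but it has [b] in both [mɔnamiba] and [mɔnamib].
The underlying segment must be /p/; voiceless stops become voiced between vowels, yielding [b] there.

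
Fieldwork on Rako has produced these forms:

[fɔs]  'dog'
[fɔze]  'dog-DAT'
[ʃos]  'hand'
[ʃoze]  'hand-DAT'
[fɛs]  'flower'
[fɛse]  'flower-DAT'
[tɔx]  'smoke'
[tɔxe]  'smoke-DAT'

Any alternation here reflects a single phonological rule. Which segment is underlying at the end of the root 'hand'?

In [ʃos] and [ʃoze] the final segment of 'hand' alternates: [s] ~ [z].
Compare 'flower', with invariant [s] in [fɛs] and [fɛse]: an analysis with underlying /s/ and a rule producing [z] before the DAT suffix would wrongly predict alternation here too.
The alternation reflects word-final obstruent devoicing: voiced obstruents become voiceless word-finally. /z/ is underlying.

/z/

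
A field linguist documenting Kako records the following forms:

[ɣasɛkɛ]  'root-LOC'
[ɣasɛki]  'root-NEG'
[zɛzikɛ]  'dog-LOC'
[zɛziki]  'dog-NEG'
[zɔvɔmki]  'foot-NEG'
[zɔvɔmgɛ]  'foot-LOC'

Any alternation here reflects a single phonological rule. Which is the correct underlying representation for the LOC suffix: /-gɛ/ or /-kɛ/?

/-gɛ/

The LOC suffix surfaces as [-gɛ] and [-kɛ], depending on the final segment of the stem.
The NEG suffix, which begins with [k], is invariant after every stem; so [k] is not altered by any rule here.
The LOC suffix is therefore /-gɛ/ underlyingly, with post-vocalic devoicing: voiced stops become voiceless after a vowel.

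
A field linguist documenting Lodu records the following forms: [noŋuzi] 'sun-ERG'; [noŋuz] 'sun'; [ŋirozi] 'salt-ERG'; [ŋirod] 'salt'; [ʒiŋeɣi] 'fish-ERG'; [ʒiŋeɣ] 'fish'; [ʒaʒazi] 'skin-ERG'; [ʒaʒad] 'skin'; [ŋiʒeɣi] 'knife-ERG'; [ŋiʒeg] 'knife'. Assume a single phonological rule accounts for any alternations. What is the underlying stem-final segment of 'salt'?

The stem for 'salt' ends in [z] in [ŋirozi] but [d] in [ŋirod].
The stem 'sun' ([noŋuzi], [noŋuz]) shows [z] unchanged in both environments, so [z] cannot be basic with [d] derived in isolation.
The alternation reflects intervocalic spirantization: voiced stops become fricatives between vowels. /d/ is underlying.

/d/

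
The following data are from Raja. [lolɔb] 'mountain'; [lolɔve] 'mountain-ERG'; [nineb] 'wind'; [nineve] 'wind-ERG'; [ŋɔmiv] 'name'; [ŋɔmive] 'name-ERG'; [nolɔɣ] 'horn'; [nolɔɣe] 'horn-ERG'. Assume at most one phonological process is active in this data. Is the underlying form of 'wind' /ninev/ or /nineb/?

In [nineb] and [nineve] the final segment of 'wind' alternates: [b] ~ [v].
Compare 'name', with invariant [v] in [ŋɔmiv] and [ŋɔmive]: an analysis with underlying /v/ and a rule producing [b] in isolation would wrongly predict alternation here too.
The alternation reflects intervocalic spirantization: voiced stops become fricatives between vowels. /b/ is underlying.

/nineb/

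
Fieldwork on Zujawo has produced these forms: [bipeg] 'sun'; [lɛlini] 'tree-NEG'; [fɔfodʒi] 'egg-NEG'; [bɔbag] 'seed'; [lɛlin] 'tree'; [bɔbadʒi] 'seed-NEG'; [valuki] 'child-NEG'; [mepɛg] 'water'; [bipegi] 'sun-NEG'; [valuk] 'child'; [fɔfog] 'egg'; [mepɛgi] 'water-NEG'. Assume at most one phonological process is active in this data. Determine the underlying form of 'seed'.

The root 'seed' surfaces as [bɔbag] and [bɔbadʒi], with a stem-final [g] ~ [dʒ] alternation.
But 'sun' keeps [g] in both environments ([bipeg], [bipegi]), so there is no rule changing /g/ to [dʒ] before the NEG suffix.
The alternation reflects depalatalization: palato-alveolar /dʒ/ becomes [g] when no front vowel follows. /dʒ/ is underlying.
So 'seed' = /bɔbadʒ/.

/bɔbadʒ/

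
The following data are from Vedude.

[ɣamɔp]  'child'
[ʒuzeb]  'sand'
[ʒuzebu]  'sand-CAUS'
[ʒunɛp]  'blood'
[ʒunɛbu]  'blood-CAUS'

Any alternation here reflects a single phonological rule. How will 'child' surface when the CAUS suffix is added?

[ɣamɔbu]

'blood' shows [p] ~ [b] at the end of the stem ([ʒunɛp] vs [ʒunɛbu]).
If /b/ were underlying and a rule turned it into [p] in isolation, 'sand' would also alternate; but it has [b] in both [ʒuzeb] and [ʒuzebu].
The alternation reflects intervocalic voicing: voiceless stops become voiced between vowels. /p/ is underlying.
The one attested form of 'child', [ɣamɔp], shows underlying /ɣamɔp/. Applying the same rule between vowels gives [ɣamɔbu].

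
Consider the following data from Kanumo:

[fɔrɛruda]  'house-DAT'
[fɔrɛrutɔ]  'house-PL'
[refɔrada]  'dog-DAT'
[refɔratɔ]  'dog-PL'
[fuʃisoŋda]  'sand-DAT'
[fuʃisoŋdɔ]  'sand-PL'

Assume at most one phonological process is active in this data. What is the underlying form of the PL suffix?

The PL morpheme has two allomorphs, [-dɔ] and [-tɔ].
By contrast the DAT suffix keeps its initial [d] throughout — that segment must be underlying.
So the underlying form is /-tɔ/, and voiceless stops become voiced after a nasal.

/-tɔ/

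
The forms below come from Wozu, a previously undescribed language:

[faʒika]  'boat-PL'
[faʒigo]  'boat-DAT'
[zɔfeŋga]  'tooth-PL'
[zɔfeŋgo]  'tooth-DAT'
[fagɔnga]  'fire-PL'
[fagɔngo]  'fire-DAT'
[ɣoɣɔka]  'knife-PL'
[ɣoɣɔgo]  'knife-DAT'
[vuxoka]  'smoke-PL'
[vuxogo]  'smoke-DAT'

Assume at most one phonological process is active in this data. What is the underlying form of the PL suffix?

The PL morpheme has two allomorphs, [-ga] and [-ka].
The DAT suffix, which begins with [g], is invariant after every stem; so [g] is not altered by any rule here.
The PL suffix is therefore /-ka/ underlyingly, with post-nasal voicing: voiceless stops become voiced after a nasal.

/-ka/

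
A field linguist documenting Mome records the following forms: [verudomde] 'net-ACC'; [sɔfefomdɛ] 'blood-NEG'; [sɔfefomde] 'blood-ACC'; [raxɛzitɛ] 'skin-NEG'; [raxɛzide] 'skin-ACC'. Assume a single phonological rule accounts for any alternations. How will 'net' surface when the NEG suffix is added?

[verudomdɛ]

The NEG suffix surfaces as [-dɛ] and [-tɛ], depending on the final segment of the stem.
By contrast the ACC suffix keeps its initial [d] throughout — that segment must be underlying.
So the underlying form is /-tɛ/, and voiceless stops become voiced after a nasal.
After 'net', which ends in a nasal, the suffix surfaces as [-dɛ], giving [verudomdɛ].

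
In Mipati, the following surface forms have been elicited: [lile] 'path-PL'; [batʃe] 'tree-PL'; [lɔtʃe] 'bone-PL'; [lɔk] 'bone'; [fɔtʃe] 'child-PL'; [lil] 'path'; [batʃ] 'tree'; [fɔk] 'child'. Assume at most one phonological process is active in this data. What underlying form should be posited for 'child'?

The stem for 'child' ends in [tʃ] in [fɔtʃe] but [k] in [fɔk].
Compare 'tree', with invariant [tʃ] in [batʃe] and [batʃ]: an analysis with underlying /tʃ/ and a rule producing [k] in isolation would wrongly predict alternation here too.
The alternation reflects palatalization before a front vowel: /k/ becomes palato-alveolar [tʃ] before a front vowel. /k/ is underlying.

/fɔk/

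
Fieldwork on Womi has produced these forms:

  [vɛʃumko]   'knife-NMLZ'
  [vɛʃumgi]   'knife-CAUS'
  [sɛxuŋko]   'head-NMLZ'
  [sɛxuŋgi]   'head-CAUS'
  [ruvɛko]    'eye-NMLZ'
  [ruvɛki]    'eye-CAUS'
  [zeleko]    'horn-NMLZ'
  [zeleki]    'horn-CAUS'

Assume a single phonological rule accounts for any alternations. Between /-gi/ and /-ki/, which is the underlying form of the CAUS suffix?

/-gi/

The CAUS morpheme has two allomorphs, [-gi] and [-ki].
By contrast the NMLZ suffix keeps its initial [k] throughout — that segment must be underlying.
The CAUS suffix is therefore /-gi/ underlyingly, with post-vocalic devoicing: voiced stops become voiceless after a vowel.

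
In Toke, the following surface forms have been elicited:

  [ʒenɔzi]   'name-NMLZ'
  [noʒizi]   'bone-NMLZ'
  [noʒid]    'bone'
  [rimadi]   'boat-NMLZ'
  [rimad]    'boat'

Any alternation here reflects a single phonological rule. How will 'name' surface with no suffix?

[ʒenɔd]

'bone' shows [z] ~ [d] at the end of the stem ([noʒizi] vs [noʒid]).
If /d/ were underlying and a rule turned it into [z] before the NMLZ suffix, 'boat' would also alternate; but it has [d] in both [rimadi] and [rimad].
The underlying segment must be /z/; voiced fricatives become stops word-finally, yielding [d] there.
From [ʒenɔzi] the stem 'name' is /ʒenɔz/; word-finally this yields [ʒenɔd].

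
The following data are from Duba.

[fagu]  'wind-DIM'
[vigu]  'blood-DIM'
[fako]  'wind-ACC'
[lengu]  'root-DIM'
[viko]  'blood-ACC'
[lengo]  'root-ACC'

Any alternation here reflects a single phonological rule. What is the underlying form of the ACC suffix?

The ACC suffix surfaces as [-go] and [-ko], depending on the final segment of the stem.
The DIM suffix, which begins with [g], is invariant after every stem; so [g] is not altered by any rule here.
The ACC suffix is therefore /-ko/ underlyingly, with post-nasal voicing: voiceless stops become voiced after a nasal.

/-ko/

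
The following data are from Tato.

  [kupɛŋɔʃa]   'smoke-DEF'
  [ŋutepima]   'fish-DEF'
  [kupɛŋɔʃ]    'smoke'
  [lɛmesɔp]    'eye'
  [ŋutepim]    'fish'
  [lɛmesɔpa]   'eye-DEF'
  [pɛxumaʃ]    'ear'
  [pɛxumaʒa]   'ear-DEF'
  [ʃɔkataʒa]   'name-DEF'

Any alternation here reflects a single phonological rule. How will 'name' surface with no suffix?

[ʃɔkataʃ]

The stem for 'ear' ends in [ʒ] in [pɛxumaʒa] but [ʃ] in [pɛxumaʃ].
But 'smoke' keeps [ʃ] in both environments ([kupɛŋɔʃa], [kupɛŋɔʃ]), so there is no rule changing /ʃ/ to [ʒ] before the DEF suffix.
The underlying segment must be /ʒ/; voiced obstruents become voiceless word-finally, yielding [ʃ] there.
From [ʃɔkataʒa] the stem 'name' is /ʃɔkataʒ/; word-finally this yields [ʃɔkataʃ].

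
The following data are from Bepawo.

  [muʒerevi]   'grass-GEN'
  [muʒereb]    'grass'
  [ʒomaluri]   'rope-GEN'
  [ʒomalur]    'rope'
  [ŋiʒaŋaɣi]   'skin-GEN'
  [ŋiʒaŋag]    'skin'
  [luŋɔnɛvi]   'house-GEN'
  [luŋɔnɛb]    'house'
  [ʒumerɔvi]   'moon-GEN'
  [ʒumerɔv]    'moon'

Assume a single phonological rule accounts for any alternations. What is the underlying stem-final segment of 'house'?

In [luŋɔnɛvi] and [luŋɔnɛb] the final segment of 'house' alternates: [v] ~ [b].
Compare 'moon', with invariant [v] in [ʒumerɔvi] and [ʒumerɔv]: an analysis with underlying /v/ and a rule producing [b] in isolation would wrongly predict alternation here too.
Therefore /b/ is basic and [v] is derived by intervocalic spirantization (voiced stops become fricatives between vowels).

/b/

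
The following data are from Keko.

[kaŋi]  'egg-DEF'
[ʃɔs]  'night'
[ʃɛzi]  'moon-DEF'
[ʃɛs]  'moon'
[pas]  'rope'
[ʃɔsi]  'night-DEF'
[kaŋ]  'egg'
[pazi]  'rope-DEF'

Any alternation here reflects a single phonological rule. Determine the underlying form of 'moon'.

/ʃɛz/

The root 'moon' surfaces as [ʃɛs] and [ʃɛzi], with a stem-final [s] ~ [z] alternation.
If /s/ were underlying and a rule turned it into [z] before the DEF suffix, 'night' would also alternate; but it has [s] in both [ʃɔs] and [ʃɔsi].
So /z/ is underlying, and a rule of word-final obstruent devoicing — voiced obstruents become voiceless word-finally — gives [s].
The underlying form of 'moon' is therefore /ʃɛz/.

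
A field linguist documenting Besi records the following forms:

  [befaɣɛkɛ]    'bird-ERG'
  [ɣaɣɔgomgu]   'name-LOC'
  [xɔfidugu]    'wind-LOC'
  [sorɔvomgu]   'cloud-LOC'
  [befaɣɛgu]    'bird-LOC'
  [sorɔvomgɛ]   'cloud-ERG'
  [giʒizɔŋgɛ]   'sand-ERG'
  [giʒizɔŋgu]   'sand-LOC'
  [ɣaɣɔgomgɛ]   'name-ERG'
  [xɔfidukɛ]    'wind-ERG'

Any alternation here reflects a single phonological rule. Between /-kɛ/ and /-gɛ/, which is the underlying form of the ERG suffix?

/-kɛ/

The ERG suffix surfaces as [-gɛ] and [-kɛ], depending on the final segment of the stem.
By contrast the LOC suffix keeps its initial [g] throughout — that segment must be underlying.
The ERG suffix is therefore /-kɛ/ underlyingly, with post-nasal voicing: voiceless stops become voiced after a nasal.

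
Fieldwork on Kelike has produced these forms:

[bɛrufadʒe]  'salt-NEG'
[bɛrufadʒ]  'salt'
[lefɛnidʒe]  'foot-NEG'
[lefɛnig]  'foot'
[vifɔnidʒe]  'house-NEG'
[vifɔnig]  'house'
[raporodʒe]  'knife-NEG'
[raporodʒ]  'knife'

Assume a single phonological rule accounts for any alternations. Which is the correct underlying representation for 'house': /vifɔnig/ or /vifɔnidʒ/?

'house' shows [dʒ] ~ [g] at the end of the stem ([vifɔnidʒe] vs [vifɔnig]).
Compare 'knife', with invariant [dʒ] in [raporodʒe] and [raporodʒ]: an analysis with underlying /dʒ/ and a rule producing [g] in isolation would wrongly predict alternation here too.
Therefore /g/ is basic and [dʒ] is derived by palatalization before a front vowel (/g/ becomes palato-alveolar [dʒ] before a front vowel).

/vifɔnig/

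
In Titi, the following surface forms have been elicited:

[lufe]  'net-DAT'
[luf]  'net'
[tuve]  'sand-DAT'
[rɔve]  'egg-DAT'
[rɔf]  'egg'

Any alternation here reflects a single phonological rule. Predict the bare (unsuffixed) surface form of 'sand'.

[tuf]

In [rɔve] and [rɔf] the final segment of 'egg' alternates: [v] ~ [f].
Compare 'net', with invariant [f] in [lufe] and [luf]: an analysis with underlying /f/ and a rule producing [v] before the DAT suffix would wrongly predict alternation here too.
So /v/ is underlying, and a rule of word-final obstruent devoicing — voiced obstruents become voiceless word-finally — gives [f].
From [tuve] the stem 'sand' is /tuv/; word-finally this yields [tuf].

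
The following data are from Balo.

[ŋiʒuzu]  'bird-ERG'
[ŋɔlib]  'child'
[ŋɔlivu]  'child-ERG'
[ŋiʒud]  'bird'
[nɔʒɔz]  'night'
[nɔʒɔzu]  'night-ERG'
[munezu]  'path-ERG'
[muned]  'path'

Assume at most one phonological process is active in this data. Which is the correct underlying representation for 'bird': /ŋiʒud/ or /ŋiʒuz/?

The root 'bird' surfaces as [ŋiʒud] and [ŋiʒuzu], with a stem-final [d] ~ [z] alternation.
But 'night' keeps [z] in both environments ([nɔʒɔz], [nɔʒɔzu]), so there is no rule changing /z/ to [d] in isolation.
So /d/ is underlying, and a rule of intervocalic spirantization — voiced stops become fricatives between vowels — gives [z].

/ŋiʒud/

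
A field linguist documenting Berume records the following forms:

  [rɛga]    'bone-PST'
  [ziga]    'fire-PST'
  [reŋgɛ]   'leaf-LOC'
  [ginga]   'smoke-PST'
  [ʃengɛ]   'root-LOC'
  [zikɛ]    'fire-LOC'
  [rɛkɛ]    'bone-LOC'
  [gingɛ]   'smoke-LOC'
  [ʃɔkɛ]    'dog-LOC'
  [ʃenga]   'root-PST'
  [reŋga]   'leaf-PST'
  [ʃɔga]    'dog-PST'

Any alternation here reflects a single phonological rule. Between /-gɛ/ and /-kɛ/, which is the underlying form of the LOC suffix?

The LOC suffix surfaces as [-gɛ] and [-kɛ], depending on the final segment of the stem.
The PST suffix, which begins with [g], is invariant after every stem; so [g] is not altered by any rule here.
The LOC suffix is therefore /-kɛ/ underlyingly, with post-nasal voicing: voiceless stops become voiced after a nasal.

/-kɛ/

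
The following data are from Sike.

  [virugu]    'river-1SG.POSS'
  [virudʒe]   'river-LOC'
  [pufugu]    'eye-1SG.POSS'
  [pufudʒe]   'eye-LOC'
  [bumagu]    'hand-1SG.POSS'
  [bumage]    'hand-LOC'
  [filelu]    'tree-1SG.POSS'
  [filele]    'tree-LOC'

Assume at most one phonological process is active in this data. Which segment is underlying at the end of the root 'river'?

'river' shows [g] ~ [dʒ] at the end of the stem ([virugu] vs [virudʒe]).
The stem 'hand' ([bumagu], [bumage]) shows [g] unchanged in both environments, so [g] cannot be basic with [dʒ] derived before the LOC suffix.
The alternation reflects depalatalization: palato-alveolar /dʒ/ becomes [g] when no front vowel follows. /dʒ/ is underlying.

/dʒ/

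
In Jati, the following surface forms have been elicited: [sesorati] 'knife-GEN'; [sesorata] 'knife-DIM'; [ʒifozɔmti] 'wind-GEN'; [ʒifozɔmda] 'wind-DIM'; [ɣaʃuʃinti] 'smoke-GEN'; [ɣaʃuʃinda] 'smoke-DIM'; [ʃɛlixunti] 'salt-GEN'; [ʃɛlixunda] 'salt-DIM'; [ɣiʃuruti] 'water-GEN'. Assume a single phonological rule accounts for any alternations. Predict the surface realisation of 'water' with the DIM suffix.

The DIM suffix surfaces as [-da] and [-ta], depending on the final segment of the stem.
By contrast the GEN suffix keeps its initial [t] throughout — that segment must be underlying.
So the underlying form is /-da/, and voiced stops become voiceless after a vowel.
After 'water', which ends in a vowel, the suffix surfaces as [-ta], giving [ɣiʃuruta].

[ɣiʃuruta]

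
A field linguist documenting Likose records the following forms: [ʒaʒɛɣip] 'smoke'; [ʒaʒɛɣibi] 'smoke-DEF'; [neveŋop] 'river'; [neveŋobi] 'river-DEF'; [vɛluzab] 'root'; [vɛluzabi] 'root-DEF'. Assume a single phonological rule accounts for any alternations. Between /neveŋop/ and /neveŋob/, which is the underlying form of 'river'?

The root 'river' surfaces as [neveŋop] and [neveŋobi], with a stem-final [p] ~ [b] alternation.
The stem 'root' ([vɛluzab], [vɛluzabi]) shows [b] unchanged in both environments, so [b] cannot be basic with [p] derived in isolation.
Therefore /p/ is basic and [b] is derived by intervocalic voicing (voiceless stops become voiced between vowels).

/neveŋop/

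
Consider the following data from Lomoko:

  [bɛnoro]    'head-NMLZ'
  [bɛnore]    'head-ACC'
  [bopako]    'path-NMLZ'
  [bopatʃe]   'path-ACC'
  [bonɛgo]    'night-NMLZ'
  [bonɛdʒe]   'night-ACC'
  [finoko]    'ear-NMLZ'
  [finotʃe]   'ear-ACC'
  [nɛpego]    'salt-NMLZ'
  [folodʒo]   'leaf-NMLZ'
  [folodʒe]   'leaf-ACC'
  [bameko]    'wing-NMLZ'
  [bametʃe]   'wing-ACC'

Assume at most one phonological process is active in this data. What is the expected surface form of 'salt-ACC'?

[nɛpedʒe]

The stem for 'night' ends in [g] in [bonɛgo] but [dʒ] in [bonɛdʒe].
Compare 'leaf', with invariant [dʒ] in [folodʒo] and [folodʒe]: an analysis with underlying /dʒ/ and a rule producing [g] before the NMLZ suffix would wrongly predict alternation here too.
The underlying segment must be /g/; /k/ and /g/ become palato-alveolar [tʃ] and [dʒ] before a front vowel, yielding [dʒ] there.
The one attested form of 'salt', [nɛpego], shows underlying /nɛpeg/. Applying the same rule before a front vowel gives [nɛpedʒe].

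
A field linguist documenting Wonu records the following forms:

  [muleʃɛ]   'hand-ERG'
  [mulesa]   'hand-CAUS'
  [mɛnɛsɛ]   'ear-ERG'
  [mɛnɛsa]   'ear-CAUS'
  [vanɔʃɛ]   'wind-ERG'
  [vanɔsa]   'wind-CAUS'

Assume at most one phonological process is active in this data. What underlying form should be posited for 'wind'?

In [vanɔʃɛ] and [vanɔsa] the final segment of 'wind' alternates: [ʃ] ~ [s].
If /s/ were underlying and a rule turned it into [ʃ] before the ERG suffix, 'ear' would also alternate; but it has [s] in both [mɛnɛsɛ] and [mɛnɛsa].
Therefore /ʃ/ is basic and [s] is derived by depalatalization (palato-alveolar /ʃ/ becomes [s] when no front vowel follows).
The underlying form of 'wind' is therefore /vanɔʃ/.

/vanɔʃ/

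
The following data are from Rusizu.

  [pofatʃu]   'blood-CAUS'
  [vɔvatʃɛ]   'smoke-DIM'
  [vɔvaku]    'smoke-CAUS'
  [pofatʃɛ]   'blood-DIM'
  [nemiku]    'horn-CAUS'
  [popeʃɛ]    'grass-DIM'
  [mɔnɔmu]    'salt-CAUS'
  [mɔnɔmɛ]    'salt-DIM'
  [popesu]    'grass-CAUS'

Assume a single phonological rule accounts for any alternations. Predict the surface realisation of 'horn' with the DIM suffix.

[nemitʃɛ]

In [vɔvaku] and [vɔvatʃɛ] the final segment of 'smoke' alternates: [k] ~ [tʃ].
But 'blood' keeps [tʃ] in both environments ([pofatʃu], [pofatʃɛ]), so there is no rule changing /tʃ/ to [k] before the CAUS suffix.
Therefore /k/ is basic and [tʃ] is derived by palatalization before a front vowel (/k/ and /s/ become palato-alveolar [tʃ] and [ʃ] before a front vowel).
From [nemiku] the stem 'horn' is /nemik/; before a front vowel this yields [nemitʃɛ].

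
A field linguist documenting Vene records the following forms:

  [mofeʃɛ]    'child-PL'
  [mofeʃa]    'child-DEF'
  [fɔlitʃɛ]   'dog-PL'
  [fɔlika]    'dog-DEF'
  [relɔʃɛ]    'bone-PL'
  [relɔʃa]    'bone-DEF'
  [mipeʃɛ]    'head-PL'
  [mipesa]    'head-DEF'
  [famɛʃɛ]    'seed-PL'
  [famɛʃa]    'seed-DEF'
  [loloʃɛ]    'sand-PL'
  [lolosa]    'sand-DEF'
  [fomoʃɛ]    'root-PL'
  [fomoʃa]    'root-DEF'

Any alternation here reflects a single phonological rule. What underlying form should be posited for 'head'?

/mipes/

The root 'head' surfaces as [mipeʃɛ] and [mipesa], with a stem-final [ʃ] ~ [s] alternation.
If /ʃ/ were underlying and a rule turned it into [s] before the DEF suffix, 'seed' would also alternate; but it has [ʃ] in both [famɛʃɛ] and [famɛʃa].
The alternation reflects palatalization before a front vowel: /k/ and /s/ become palato-alveolar [tʃ] and [ʃ] before a front vowel. /s/ is underlying.
So 'head' = /mipes/.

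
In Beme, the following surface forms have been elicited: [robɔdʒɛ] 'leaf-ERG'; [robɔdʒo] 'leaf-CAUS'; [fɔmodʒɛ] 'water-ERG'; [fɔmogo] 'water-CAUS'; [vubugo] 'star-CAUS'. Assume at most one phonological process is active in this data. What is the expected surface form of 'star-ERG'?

[vubudʒɛ]

The root 'water' surfaces as [fɔmodʒɛ] and [fɔmogo], with a stem-final [dʒ] ~ [g] alternation.
If /dʒ/ were underlying and a rule turned it into [g] before the CAUS suffix, 'leaf' would also alternate; but it has [dʒ] in both [robɔdʒɛ] and [robɔdʒo].
The alternation reflects palatalization before a front vowel: /g/ becomes palato-alveolar [dʒ] before a front vowel. /g/ is underlying.
From [vubugo] the stem 'star' is /vubug/; before a front vowel this yields [vubudʒɛ].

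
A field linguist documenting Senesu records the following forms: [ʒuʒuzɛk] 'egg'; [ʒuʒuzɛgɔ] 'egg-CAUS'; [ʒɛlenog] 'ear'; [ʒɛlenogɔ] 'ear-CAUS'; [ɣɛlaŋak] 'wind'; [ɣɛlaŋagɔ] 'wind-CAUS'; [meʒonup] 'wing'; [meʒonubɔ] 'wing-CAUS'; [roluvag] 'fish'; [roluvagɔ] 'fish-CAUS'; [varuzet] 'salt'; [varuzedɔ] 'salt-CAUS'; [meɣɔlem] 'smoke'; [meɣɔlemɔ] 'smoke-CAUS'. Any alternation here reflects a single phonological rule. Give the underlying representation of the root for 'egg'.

/ʒuʒuzɛk/

'egg' shows [k] ~ [g] at the end of the stem ([ʒuʒuzɛk] vs [ʒuʒuzɛgɔ]).
The stem 'ear' ([ʒɛlenog], [ʒɛlenogɔ]) shows [g] unchanged in both environments, so [g] cannot be basic with [k] derived in isolation.
The underlying segment must be /k/; voiceless stops become voiced between vowels, yielding [g] there.
Hence 'egg' is /ʒuʒuzɛk/ underlyingly.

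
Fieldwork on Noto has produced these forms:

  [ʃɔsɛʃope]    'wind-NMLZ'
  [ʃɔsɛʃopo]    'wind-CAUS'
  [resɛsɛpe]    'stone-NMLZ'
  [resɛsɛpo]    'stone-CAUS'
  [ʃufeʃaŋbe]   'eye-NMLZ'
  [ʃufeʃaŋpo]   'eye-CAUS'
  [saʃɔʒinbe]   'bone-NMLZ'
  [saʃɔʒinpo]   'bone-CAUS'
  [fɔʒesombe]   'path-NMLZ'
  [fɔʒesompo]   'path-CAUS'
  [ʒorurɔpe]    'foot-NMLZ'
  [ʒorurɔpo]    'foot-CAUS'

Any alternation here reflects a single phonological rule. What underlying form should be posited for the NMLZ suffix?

The NMLZ suffix surfaces as [-be] and [-pe], depending on the final segment of the stem.
By contrast the CAUS suffix keeps its initial [p] throughout — that segment must be underlying.
So the underlying form is /-be/, and voiced stops become voiceless after a vowel.

/-be/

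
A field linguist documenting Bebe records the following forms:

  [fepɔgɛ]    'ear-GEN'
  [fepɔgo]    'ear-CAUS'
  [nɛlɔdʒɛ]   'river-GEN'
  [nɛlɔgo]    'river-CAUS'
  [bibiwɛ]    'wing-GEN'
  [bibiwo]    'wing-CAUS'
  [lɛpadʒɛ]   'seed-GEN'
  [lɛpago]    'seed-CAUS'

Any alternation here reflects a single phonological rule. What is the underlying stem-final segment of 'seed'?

The stem for 'seed' ends in [dʒ] in [lɛpadʒɛ] but [g] in [lɛpago].
The stem 'ear' ([fepɔgɛ], [fepɔgo]) shows [g] unchanged in both environments, so [g] cannot be basic with [dʒ] derived before the GEN suffix.
The underlying segment must be /dʒ/; palato-alveolar /dʒ/ becomes [g] when no front vowel follows, yielding [g] there.

/dʒ/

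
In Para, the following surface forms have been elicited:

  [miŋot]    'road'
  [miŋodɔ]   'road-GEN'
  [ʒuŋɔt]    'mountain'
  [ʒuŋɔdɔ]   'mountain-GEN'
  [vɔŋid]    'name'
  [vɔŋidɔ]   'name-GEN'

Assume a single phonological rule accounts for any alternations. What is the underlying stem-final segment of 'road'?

/t/

The stem for 'road' ends in [t] in [miŋot] but [d] in [miŋodɔ].
The stem 'name' ([vɔŋid], [vɔŋidɔ]) shows [d] unchanged in both environments, so [d] cannot be basic with [t] derived in isolation.
So /t/ is underlying, and a rule of intervocalic voicing — voiceless stops become voiced between vowels — gives [d].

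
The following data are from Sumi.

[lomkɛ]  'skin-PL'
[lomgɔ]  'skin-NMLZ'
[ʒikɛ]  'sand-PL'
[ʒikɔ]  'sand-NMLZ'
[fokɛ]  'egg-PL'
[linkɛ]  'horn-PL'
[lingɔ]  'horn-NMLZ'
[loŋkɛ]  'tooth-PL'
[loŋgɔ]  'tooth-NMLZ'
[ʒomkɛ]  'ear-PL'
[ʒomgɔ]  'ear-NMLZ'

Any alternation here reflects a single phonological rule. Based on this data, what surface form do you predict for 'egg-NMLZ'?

[fokɔ]

The NMLZ suffix surfaces as [-gɔ] and [-kɔ], depending on the final segment of the stem.
The PL suffix, which begins with [k], is invariant after every stem; so [k] is not altered by any rule here.
The NMLZ suffix is therefore /-gɔ/ underlyingly, with post-vocalic devoicing: voiced stops become voiceless after a vowel.
After 'egg', which ends in a vowel, the suffix surfaces as [-kɔ], giving [fokɔ].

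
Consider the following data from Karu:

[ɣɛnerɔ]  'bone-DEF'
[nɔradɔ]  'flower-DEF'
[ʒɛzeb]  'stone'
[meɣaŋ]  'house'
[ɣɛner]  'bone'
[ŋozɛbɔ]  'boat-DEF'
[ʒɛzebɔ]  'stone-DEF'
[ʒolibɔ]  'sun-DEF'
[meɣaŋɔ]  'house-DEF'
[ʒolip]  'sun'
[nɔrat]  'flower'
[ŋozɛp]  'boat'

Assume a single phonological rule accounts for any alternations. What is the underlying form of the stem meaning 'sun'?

The root 'sun' surfaces as [ʒolibɔ] and [ʒolip], with a stem-final [b] ~ [p] alternation.
Compare 'stone', with invariant [b] in [ʒɛzebɔ] and [ʒɛzeb]: an analysis with underlying /b/ and a rule producing [p] in isolation would wrongly predict alternation here too.
The underlying segment must be /p/; voiceless stops become voiced between vowels, yielding [b] there.

/ʒolip/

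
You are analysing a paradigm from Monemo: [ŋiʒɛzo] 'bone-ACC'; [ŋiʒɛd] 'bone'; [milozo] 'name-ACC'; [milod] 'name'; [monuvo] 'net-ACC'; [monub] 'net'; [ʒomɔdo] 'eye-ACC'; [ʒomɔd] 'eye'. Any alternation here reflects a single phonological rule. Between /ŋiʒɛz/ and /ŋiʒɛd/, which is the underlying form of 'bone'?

/ŋiʒɛz/

The root 'bone' surfaces as [ŋiʒɛzo] and [ŋiʒɛd], with a stem-final [z] ~ [d] alternation.
But 'eye' keeps [d] in both environments ([ʒomɔdo], [ʒomɔd]), so there is no rule changing /d/ to [z] before the ACC suffix.
So /z/ is underlying, and a rule of word-final hardening — voiced fricatives become stops word-finally — gives [d].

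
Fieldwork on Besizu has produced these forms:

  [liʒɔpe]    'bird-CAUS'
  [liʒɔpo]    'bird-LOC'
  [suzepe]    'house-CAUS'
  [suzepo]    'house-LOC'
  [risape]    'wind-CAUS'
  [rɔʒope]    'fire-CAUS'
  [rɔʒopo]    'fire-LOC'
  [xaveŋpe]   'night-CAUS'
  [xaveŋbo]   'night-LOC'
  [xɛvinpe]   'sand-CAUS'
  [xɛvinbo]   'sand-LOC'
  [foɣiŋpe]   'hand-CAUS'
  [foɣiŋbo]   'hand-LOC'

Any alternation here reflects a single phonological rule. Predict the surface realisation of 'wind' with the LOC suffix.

The LOC morpheme has two allomorphs, [-bo] and [-po].
The CAUS suffix, which begins with [p], is invariant after every stem; so [p] is not altered by any rule here.
So the underlying form is /-bo/, and voiced stops become voiceless after a vowel.
After 'wind', which ends in a vowel, the suffix surfaces as [-po], giving [risapo].

[risapo]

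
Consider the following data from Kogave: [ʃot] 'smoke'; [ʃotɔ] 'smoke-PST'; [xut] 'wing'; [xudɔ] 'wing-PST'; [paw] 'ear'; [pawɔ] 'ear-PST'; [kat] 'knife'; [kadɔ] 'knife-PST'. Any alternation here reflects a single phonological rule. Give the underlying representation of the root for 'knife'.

The stem for 'knife' ends in [t] in [kat] but [d] in [kadɔ].
Compare 'smoke', with invariant [t] in [ʃot] and [ʃotɔ]: an analysis with underlying /t/ and a rule producing [d] before the PST suffix would wrongly predict alternation here too.
The alternation reflects word-final obstruent devoicing: voiced obstruents become voiceless word-finally. /d/ is underlying.

/kad/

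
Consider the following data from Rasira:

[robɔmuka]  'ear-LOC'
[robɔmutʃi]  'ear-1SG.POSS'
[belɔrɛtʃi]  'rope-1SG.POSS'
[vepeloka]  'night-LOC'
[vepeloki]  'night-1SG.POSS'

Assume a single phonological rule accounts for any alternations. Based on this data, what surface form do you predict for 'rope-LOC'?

[belɔrɛka]

The root 'ear' surfaces as [robɔmuka] and [robɔmutʃi], with a stem-final [k] ~ [tʃ] alternation.
The stem 'night' ([vepeloka], [vepeloki]) shows [k] unchanged in both environments, so [k] cannot be basic with [tʃ] derived before the 1SG.POSS suffix.
So /tʃ/ is underlying, and a rule of depalatalization — palato-alveolar /tʃ/ becomes [k] when no front vowel follows — gives [k].
From [belɔrɛtʃi] the stem 'rope' is /belɔrɛtʃ/; when no front vowel follows this yields [belɔrɛka].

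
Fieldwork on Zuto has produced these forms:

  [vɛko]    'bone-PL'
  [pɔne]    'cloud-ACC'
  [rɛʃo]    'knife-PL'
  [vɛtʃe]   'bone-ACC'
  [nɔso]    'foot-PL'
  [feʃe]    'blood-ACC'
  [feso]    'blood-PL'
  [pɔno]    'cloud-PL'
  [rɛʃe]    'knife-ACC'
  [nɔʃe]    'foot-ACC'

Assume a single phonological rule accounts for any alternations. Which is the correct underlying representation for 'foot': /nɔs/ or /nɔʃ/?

'foot' shows [ʃ] ~ [s] at the end of the stem ([nɔʃe] vs [nɔso]).
Compare 'knife', with invariant [ʃ] in [rɛʃe] and [rɛʃo]: an analysis with underlying /ʃ/ and a rule producing [s] before the PL suffix would wrongly predict alternation here too.
So /s/ is underlying, and a rule of palatalization before a front vowel — /k/ and /s/ become palato-alveolar [tʃ] and [ʃ] before a front vowel — gives [ʃ].

/nɔs/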